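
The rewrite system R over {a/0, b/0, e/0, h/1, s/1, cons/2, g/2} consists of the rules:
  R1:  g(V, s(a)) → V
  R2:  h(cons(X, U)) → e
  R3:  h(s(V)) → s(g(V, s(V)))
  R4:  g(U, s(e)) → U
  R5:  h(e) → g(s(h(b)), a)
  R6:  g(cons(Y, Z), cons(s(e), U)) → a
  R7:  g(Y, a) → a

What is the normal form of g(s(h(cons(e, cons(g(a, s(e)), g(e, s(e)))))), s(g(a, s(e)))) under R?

s(e)

1. g(s(h(cons(e, cons(g(a, s(e)), g(e, s(e)))))), s(g(a, s(e))))  →  g(s(e), s(g(a, s(e))))   [R2 at 1.1]
2. g(s(e), s(g(a, s(e))))  →  g(s(e), s(a))   [R4 at 2.1]
3. g(s(e), s(a))  →  s(e)   [R1 at ε]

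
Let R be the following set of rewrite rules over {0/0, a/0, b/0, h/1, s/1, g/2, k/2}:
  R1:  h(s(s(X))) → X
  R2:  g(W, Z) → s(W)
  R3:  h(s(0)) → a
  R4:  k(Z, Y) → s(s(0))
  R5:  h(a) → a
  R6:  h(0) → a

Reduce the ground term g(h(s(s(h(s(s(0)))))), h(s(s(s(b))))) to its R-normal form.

1. g(h(s(s(h(s(s(0)))))), h(s(s(s(b)))))  →  s(h(s(s(h(s(s(0)))))))   [R2 at ε]
2. s(h(s(s(h(s(s(0)))))))  →  s(h(s(s(0))))   [R1 at 1]
3. s(h(s(s(0))))  →  s(0)   [R1 at 1]

s(0)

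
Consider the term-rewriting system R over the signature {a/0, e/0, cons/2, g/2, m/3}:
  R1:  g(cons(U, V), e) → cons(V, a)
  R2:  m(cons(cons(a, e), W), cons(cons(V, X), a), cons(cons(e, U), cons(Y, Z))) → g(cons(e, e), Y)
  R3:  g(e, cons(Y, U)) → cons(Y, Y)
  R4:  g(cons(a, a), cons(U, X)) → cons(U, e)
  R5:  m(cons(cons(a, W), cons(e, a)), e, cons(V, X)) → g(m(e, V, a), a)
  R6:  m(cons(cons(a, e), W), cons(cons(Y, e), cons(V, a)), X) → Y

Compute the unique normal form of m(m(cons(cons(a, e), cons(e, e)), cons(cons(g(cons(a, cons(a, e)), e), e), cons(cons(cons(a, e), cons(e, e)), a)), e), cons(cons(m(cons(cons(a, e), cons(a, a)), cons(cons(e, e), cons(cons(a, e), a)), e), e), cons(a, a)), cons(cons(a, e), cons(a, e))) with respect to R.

e

1. m(m(cons(cons(a, e), cons(e, e)), cons(cons(g(cons(a, cons(a, e)), e), e), cons(cons(cons(a, e), cons(e, e)), a)), e), cons(cons(m(cons(cons(a, e), cons(a, a)), cons(cons(e, e), cons(cons(a, e), a)), e), e), cons(a, a)), cons(cons(a, e), cons(a, e)))  →  m(g(cons(a, cons(a, e)), e), cons(cons(m(cons(cons(a, e), cons(a, a)), cons(cons(e, e), cons(cons(a, e), a)), e), e), cons(a, a)), cons(cons(a, e), cons(a, e)))   [R6 at 1]
2. m(g(cons(a, cons(a, e)), e), cons(cons(m(cons(cons(a, e), cons(a, a)), cons(cons(e, e), cons(cons(a, e), a)), e), e), cons(a, a)), cons(cons(a, e), cons(a, e)))  →  m(cons(cons(a, e), a), cons(cons(m(cons(cons(a, e), cons(a, a)), cons(cons(e, e), cons(cons(a, e), a)), e), e), cons(a, a)), cons(cons(a, e), cons(a, e)))   [R1 at 1]
3. m(cons(cons(a, e), a), cons(cons(m(cons(cons(a, e), cons(a, a)), cons(cons(e, e), cons(cons(a, e), a)), e), e), cons(a, a)), cons(cons(a, e), cons(a, e)))  →  m(cons(cons(a, e), cons(a, a)), cons(cons(e, e), cons(cons(a, e), a)), e)   [R6 at ε]
4. m(cons(cons(a, e), cons(a, a)), cons(cons(e, e), cons(cons(a, e), a)), e)  →  e   [R6 at ε]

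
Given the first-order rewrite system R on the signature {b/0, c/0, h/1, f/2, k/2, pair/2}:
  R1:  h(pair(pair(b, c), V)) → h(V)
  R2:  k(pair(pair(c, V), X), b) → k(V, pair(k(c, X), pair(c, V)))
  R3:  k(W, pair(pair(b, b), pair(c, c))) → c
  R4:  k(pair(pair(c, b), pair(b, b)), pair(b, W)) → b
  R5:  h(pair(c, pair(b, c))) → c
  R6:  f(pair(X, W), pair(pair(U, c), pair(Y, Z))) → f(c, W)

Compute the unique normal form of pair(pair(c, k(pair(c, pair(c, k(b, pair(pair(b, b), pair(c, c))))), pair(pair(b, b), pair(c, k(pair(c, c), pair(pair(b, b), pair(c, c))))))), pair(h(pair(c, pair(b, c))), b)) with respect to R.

pair(pair(c, c), pair(c, b))

1. pair(pair(c, k(pair(c, pair(c, k(b, pair(pair(b, b), pair(c, c))))), pair(pair(b, b), pair(c, k(pair(c, c), pair(pair(b, b), pair(c, c))))))), pair(h(pair(c, pair(b, c))), b))  →  pair(pair(c, k(pair(c, pair(c, c)), pair(pair(b, b), pair(c, k(pair(c, c), pair(pair(b, b), pair(c, c))))))), pair(h(pair(c, pair(b, c))), b))   [R3 at 1.2.1.2.2]
2. pair(pair(c, k(pair(c, pair(c, c)), pair(pair(b, b), pair(c, k(pair(c, c), pair(pair(b, b), pair(c, c))))))), pair(h(pair(c, pair(b, c))), b))  →  pair(pair(c, k(pair(c, pair(c, c)), pair(pair(b, b), pair(c, c)))), pair(h(pair(c, pair(b, c))), b))   [R3 at 1.2.2.2.2]
3. pair(pair(c, k(pair(c, pair(c, c)), pair(pair(b, b), pair(c, c)))), pair(h(pair(c, pair(b, c))), b))  →  pair(pair(c, c), pair(h(pair(c, pair(b, c))), b))   [R3 at 1.2]
4. pair(pair(c, c), pair(h(pair(c, pair(b, c))), b))  →  pair(pair(c, c), pair(c, b))   [R5 at 2.1]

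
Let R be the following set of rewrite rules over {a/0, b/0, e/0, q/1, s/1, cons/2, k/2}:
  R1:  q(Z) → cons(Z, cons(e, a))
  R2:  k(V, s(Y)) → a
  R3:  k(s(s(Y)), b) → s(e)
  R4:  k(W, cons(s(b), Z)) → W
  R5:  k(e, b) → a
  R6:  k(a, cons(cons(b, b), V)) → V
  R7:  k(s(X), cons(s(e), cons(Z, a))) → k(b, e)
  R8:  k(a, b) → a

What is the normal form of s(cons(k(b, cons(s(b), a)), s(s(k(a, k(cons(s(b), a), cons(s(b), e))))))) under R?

s(cons(b, s(s(a))))

1. s(cons(k(b, cons(s(b), a)), s(s(k(a, k(cons(s(b), a), cons(s(b), e)))))))  →  s(cons(b, s(s(k(a, k(cons(s(b), a), cons(s(b), e)))))))   [R4 at 1.1]
2. s(cons(b, s(s(k(a, k(cons(s(b), a), cons(s(b), e)))))))  →  s(cons(b, s(s(k(a, cons(s(b), a))))))   [R4 at 1.2.1.1.2]
3. s(cons(b, s(s(k(a, cons(s(b), a))))))  →  s(cons(b, s(s(a))))   [R4 at 1.2.1.1]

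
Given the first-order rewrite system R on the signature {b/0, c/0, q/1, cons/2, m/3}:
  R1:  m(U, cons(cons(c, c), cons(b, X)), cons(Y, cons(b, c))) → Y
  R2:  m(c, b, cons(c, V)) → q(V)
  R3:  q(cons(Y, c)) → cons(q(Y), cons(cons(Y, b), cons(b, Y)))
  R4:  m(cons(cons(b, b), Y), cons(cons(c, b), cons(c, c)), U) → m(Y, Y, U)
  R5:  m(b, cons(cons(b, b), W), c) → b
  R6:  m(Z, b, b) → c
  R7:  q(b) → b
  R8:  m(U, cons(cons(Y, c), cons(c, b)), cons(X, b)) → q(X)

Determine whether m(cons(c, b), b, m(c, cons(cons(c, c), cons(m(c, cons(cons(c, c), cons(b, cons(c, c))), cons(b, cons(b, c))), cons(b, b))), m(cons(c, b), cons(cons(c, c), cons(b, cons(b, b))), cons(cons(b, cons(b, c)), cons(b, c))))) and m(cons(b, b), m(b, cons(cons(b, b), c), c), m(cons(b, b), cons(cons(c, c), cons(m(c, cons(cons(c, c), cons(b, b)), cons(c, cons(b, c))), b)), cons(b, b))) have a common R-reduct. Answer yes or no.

Reduce t₁ = m(cons(c, b), b, m(c, cons(cons(c, c), cons(m(c, cons(cons(c, c), cons(b, cons(c, c))), cons(b, cons(b, c))), cons(b, b))), m(cons(c, b), cons(cons(c, c), cons(b, cons(b, b))), cons(cons(b, cons(b, c)), cons(b, c))))):
1. m(cons(c, b), b, m(c, cons(cons(c, c), cons(m(c, cons(cons(c, c), cons(b, cons(c, c))), cons(b, cons(b, c))), cons(b, b))), m(cons(c, b), cons(cons(c, c), cons(b, cons(b, b))), cons(cons(b, cons(b, c)), cons(b, c)))))  →  m(cons(c, b), b, m(c, cons(cons(c, c), cons(b, cons(b, b))), m(cons(c, b), cons(cons(c, c), cons(b, cons(b, b))), cons(cons(b, cons(b, c)), cons(b, c)))))   [R1 at 3.2.2.1]
2. m(cons(c, b), b, m(c, cons(cons(c, c), cons(b, cons(b, b))), m(cons(c, b), cons(cons(c, c), cons(b, cons(b, b))), cons(cons(b, cons(b, c)), cons(b, c)))))  →  m(cons(c, b), b, m(c, cons(cons(c, c), cons(b, cons(b, b))), cons(b, cons(b, c))))   [R1 at 3.3]
3. m(cons(c, b), b, m(c, cons(cons(c, c), cons(b, cons(b, b))), cons(b, cons(b, c))))  →  m(cons(c, b), b, b)   [R1 at 3]
4. m(cons(c, b), b, b)  →  c   [R6 at ε]

Reduce t₂ = m(cons(b, b), m(b, cons(cons(b, b), c), c), m(cons(b, b), cons(cons(c, c), cons(m(c, cons(cons(c, c), cons(b, b)), cons(c, cons(b, c))), b)), cons(b, b))):
1. m(cons(b, b), m(b, cons(cons(b, b), c), c), m(cons(b, b), cons(cons(c, c), cons(m(c, cons(cons(c, c), cons(b, b)), cons(c, cons(b, c))), b)), cons(b, b)))  →  m(cons(b, b), b, m(cons(b, b), cons(cons(c, c), cons(m(c, cons(cons(c, c), cons(b, b)), cons(c, cons(b, c))), b)), cons(b, b)))   [R5 at 2]
2. m(cons(b, b), b, m(cons(b, b), cons(cons(c, c), cons(m(c, cons(cons(c, c), cons(b, b)), cons(c, cons(b, c))), b)), cons(b, b)))  →  m(cons(b, b), b, m(cons(b, b), cons(cons(c, c), cons(c, b)), cons(b, b)))   [R1 at 3.2.2.1]
3. m(cons(b, b), b, m(cons(b, b), cons(cons(c, c), cons(c, b)), cons(b, b)))  →  m(cons(b, b), b, q(b))   [R8 at 3]
4. m(cons(b, b), b, q(b))  →  m(cons(b, b), b, b)   [R7 at 3]
5. m(cons(b, b), b, b)  →  c   [R6 at ε]

yes — NF(t₁) = c, NF(t₂) = c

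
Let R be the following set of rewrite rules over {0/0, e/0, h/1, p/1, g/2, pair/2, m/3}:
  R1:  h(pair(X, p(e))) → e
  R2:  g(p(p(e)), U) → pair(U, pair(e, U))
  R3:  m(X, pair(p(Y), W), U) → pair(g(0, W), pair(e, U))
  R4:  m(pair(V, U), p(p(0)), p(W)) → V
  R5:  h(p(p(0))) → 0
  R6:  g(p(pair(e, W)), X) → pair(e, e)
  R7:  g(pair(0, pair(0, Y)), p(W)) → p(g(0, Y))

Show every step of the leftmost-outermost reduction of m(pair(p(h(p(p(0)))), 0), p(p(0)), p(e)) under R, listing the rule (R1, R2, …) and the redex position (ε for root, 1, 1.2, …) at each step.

p(0)

1. m(pair(p(h(p(p(0)))), 0), p(p(0)), p(e))  →  p(h(p(p(0))))   [R4 at ε]
2. p(h(p(p(0))))  →  p(0)   [R5 at 1]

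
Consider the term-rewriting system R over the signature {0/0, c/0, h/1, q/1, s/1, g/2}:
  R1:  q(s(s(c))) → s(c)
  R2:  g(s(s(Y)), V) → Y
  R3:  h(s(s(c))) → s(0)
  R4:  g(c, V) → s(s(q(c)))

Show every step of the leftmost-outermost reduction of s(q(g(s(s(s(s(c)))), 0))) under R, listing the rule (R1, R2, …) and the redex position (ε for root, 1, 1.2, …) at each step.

s(s(c))

1. s(q(g(s(s(s(s(c)))), 0)))  →  s(q(s(s(c))))   [R2 at 1.1]
2. s(q(s(s(c))))  →  s(s(c))   [R1 at 1]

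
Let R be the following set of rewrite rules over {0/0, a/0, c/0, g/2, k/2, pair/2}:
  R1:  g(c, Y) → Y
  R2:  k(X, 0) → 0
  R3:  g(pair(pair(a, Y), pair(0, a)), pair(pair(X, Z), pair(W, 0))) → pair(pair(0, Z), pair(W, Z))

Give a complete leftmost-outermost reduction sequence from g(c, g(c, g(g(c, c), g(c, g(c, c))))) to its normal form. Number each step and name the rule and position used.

1. g(c, g(c, g(g(c, c), g(c, g(c, c)))))  →  g(c, g(g(c, c), g(c, g(c, c))))   [R1 at ε]
2. g(c, g(g(c, c), g(c, g(c, c))))  →  g(g(c, c), g(c, g(c, c)))   [R1 at ε]
3. g(g(c, c), g(c, g(c, c)))  →  g(c, g(c, g(c, c)))   [R1 at 1]
4. g(c, g(c, g(c, c)))  →  g(c, g(c, c))   [R1 at ε]
5. g(c, g(c, c))  →  g(c, c)   [R1 at ε]
6. g(c, c)  →  c   [R1 at ε]

c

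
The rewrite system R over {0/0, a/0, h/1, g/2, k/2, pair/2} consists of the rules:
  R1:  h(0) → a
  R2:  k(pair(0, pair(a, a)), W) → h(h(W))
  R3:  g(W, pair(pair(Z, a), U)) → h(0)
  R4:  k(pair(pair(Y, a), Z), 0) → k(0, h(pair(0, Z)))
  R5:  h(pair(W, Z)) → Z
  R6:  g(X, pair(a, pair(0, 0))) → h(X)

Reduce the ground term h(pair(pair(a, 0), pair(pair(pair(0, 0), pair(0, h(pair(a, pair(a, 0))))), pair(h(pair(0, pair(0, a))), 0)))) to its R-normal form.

pair(pair(pair(0, 0), pair(0, pair(a, 0))), pair(pair(0, a), 0))

1. h(pair(pair(a, 0), pair(pair(pair(0, 0), pair(0, h(pair(a, pair(a, 0))))), pair(h(pair(0, pair(0, a))), 0))))  →  pair(pair(pair(0, 0), pair(0, h(pair(a, pair(a, 0))))), pair(h(pair(0, pair(0, a))), 0))   [R5 at ε]
2. pair(pair(pair(0, 0), pair(0, h(pair(a, pair(a, 0))))), pair(h(pair(0, pair(0, a))), 0))  →  pair(pair(pair(0, 0), pair(0, pair(a, 0))), pair(h(pair(0, pair(0, a))), 0))   [R5 at 1.2.2]
3. pair(pair(pair(0, 0), pair(0, pair(a, 0))), pair(h(pair(0, pair(0, a))), 0))  →  pair(pair(pair(0, 0), pair(0, pair(a, 0))), pair(pair(0, a), 0))   [R5 at 2.1]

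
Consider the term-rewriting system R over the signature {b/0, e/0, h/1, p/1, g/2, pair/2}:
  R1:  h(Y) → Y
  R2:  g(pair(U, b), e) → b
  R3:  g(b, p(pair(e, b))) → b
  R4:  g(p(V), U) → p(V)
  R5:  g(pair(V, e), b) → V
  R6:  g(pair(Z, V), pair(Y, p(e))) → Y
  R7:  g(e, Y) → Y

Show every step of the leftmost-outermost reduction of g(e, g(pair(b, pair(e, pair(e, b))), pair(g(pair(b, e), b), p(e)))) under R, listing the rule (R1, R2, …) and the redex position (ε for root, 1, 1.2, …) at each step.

b

1. g(e, g(pair(b, pair(e, pair(e, b))), pair(g(pair(b, e), b), p(e))))  →  g(pair(b, pair(e, pair(e, b))), pair(g(pair(b, e), b), p(e)))   [R7 at ε]
2. g(pair(b, pair(e, pair(e, b))), pair(g(pair(b, e), b), p(e)))  →  g(pair(b, e), b)   [R6 at ε]
3. g(pair(b, e), b)  →  b   [R5 at ε]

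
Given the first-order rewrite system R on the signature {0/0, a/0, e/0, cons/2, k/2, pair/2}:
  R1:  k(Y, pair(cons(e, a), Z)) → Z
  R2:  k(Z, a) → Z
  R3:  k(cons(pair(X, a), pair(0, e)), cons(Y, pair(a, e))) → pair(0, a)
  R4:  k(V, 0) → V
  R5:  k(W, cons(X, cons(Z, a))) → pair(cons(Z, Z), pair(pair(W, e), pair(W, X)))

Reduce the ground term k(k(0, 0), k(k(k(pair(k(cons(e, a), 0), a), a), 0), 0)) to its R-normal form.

1. k(k(0, 0), k(k(k(pair(k(cons(e, a), 0), a), a), 0), 0))  →  k(0, k(k(k(pair(k(cons(e, a), 0), a), a), 0), 0))   [R4 at 1]
2. k(0, k(k(k(pair(k(cons(e, a), 0), a), a), 0), 0))  →  k(0, k(k(pair(k(cons(e, a), 0), a), a), 0))   [R4 at 2]
3. k(0, k(k(pair(k(cons(e, a), 0), a), a), 0))  →  k(0, k(pair(k(cons(e, a), 0), a), a))   [R4 at 2]
4. k(0, k(pair(k(cons(e, a), 0), a), a))  →  k(0, pair(k(cons(e, a), 0), a))   [R2 at 2]
5. k(0, pair(k(cons(e, a), 0), a))  →  k(0, pair(cons(e, a), a))   [R4 at 2.1]
6. k(0, pair(cons(e, a), a))  →  a   [R1 at ε]

a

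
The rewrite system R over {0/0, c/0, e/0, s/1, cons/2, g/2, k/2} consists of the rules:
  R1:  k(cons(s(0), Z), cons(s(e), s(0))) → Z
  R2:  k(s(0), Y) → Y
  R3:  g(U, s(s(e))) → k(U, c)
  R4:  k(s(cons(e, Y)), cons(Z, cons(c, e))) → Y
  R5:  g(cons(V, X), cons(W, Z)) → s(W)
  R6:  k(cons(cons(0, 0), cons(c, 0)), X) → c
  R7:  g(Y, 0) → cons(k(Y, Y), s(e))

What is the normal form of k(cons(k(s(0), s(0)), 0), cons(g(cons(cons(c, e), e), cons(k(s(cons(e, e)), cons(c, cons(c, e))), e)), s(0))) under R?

1. k(cons(k(s(0), s(0)), 0), cons(g(cons(cons(c, e), e), cons(k(s(cons(e, e)), cons(c, cons(c, e))), e)), s(0)))  →  k(cons(s(0), 0), cons(g(cons(cons(c, e), e), cons(k(s(cons(e, e)), cons(c, cons(c, e))), e)), s(0)))   [R2 at 1.1]
2. k(cons(s(0), 0), cons(g(cons(cons(c, e), e), cons(k(s(cons(e, e)), cons(c, cons(c, e))), e)), s(0)))  →  k(cons(s(0), 0), cons(s(k(s(cons(e, e)), cons(c, cons(c, e)))), s(0)))   [R5 at 2.1]
3. k(cons(s(0), 0), cons(s(k(s(cons(e, e)), cons(c, cons(c, e)))), s(0)))  →  k(cons(s(0), 0), cons(s(e), s(0)))   [R4 at 2.1.1]
4. k(cons(s(0), 0), cons(s(e), s(0)))  →  0   [R1 at ε]

0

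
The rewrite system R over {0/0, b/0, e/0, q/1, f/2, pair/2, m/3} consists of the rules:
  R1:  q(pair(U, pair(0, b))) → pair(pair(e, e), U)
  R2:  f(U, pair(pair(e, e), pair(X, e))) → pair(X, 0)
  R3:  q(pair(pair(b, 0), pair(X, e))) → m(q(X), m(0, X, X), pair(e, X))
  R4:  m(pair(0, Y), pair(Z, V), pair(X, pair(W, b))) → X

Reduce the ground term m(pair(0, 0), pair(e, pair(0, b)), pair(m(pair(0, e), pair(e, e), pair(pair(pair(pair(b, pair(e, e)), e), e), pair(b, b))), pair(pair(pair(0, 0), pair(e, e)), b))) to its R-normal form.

pair(pair(pair(b, pair(e, e)), e), e)

1. m(pair(0, 0), pair(e, pair(0, b)), pair(m(pair(0, e), pair(e, e), pair(pair(pair(pair(b, pair(e, e)), e), e), pair(b, b))), pair(pair(pair(0, 0), pair(e, e)), b)))  →  m(pair(0, e), pair(e, e), pair(pair(pair(pair(b, pair(e, e)), e), e), pair(b, b)))   [R4 at ε]
2. m(pair(0, e), pair(e, e), pair(pair(pair(pair(b, pair(e, e)), e), e), pair(b, b)))  →  pair(pair(pair(b, pair(e, e)), e), e)   [R4 at ε]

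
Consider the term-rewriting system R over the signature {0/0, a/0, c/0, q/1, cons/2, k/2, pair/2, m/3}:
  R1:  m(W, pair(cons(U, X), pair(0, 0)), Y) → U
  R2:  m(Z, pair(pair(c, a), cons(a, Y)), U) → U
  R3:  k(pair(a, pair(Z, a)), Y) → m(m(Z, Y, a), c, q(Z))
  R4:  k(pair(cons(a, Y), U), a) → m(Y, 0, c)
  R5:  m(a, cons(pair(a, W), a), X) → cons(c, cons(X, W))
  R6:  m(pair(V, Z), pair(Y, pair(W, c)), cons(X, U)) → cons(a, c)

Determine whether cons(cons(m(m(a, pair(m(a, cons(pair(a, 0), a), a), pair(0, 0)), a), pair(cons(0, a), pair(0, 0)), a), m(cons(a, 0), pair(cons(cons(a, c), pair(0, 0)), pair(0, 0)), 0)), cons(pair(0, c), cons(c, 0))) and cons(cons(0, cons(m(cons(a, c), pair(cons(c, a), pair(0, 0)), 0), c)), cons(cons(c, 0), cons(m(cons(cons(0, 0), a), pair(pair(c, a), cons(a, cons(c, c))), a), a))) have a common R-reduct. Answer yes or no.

Reduce t₁ = cons(cons(m(m(a, pair(m(a, cons(pair(a, 0), a), a), pair(0, 0)), a), pair(cons(0, a), pair(0, 0)), a), m(cons(a, 0), pair(cons(cons(a, c), pair(0, 0)), pair(0, 0)), 0)), cons(pair(0, c), cons(c, 0))):
1. cons(cons(m(m(a, pair(m(a, cons(pair(a, 0), a), a), pair(0, 0)), a), pair(cons(0, a), pair(0, 0)), a), m(cons(a, 0), pair(cons(cons(a, c), pair(0, 0)), pair(0, 0)), 0)), cons(pair(0, c), cons(c, 0)))  →  cons(cons(0, m(cons(a, 0), pair(cons(cons(a, c), pair(0, 0)), pair(0, 0)), 0)), cons(pair(0, c), cons(c, 0)))   [R1 at 1.1]
2. cons(cons(0, m(cons(a, 0), pair(cons(cons(a, c), pair(0, 0)), pair(0, 0)), 0)), cons(pair(0, c), cons(c, 0)))  →  cons(cons(0, cons(a, c)), cons(pair(0, c), cons(c, 0)))   [R1 at 1.2]

Reduce t₂ = cons(cons(0, cons(m(cons(a, c), pair(cons(c, a), pair(0, 0)), 0), c)), cons(cons(c, 0), cons(m(cons(cons(0, 0), a), pair(pair(c, a), cons(a, cons(c, c))), a), a))):
1. cons(cons(0, cons(m(cons(a, c), pair(cons(c, a), pair(0, 0)), 0), c)), cons(cons(c, 0), cons(m(cons(cons(0, 0), a), pair(pair(c, a), cons(a, cons(c, c))), a), a)))  →  cons(cons(0, cons(c, c)), cons(cons(c, 0), cons(m(cons(cons(0, 0), a), pair(pair(c, a), cons(a, cons(c, c))), a), a)))   [R1 at 1.2.1]
2. cons(cons(0, cons(c, c)), cons(cons(c, 0), cons(m(cons(cons(0, 0), a), pair(pair(c, a), cons(a, cons(c, c))), a), a)))  →  cons(cons(0, cons(c, c)), cons(cons(c, 0), cons(a, a)))   [R2 at 2.2.1]

no — NF(t₁) = cons(cons(0, cons(a, c)), cons(pair(0, c), cons(c, 0))), NF(t₂) = cons(cons(0, cons(c, c)), cons(cons(c, 0), cons(a, a)))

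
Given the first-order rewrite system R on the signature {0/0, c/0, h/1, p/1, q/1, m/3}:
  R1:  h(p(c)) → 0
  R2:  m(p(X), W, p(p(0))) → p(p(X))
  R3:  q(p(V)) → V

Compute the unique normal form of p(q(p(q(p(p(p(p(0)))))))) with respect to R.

p(p(p(p(0))))

1. p(q(p(q(p(p(p(p(0))))))))  →  p(q(p(p(p(p(0))))))   [R3 at 1]
2. p(q(p(p(p(p(0))))))  →  p(p(p(p(0))))   [R3 at 1]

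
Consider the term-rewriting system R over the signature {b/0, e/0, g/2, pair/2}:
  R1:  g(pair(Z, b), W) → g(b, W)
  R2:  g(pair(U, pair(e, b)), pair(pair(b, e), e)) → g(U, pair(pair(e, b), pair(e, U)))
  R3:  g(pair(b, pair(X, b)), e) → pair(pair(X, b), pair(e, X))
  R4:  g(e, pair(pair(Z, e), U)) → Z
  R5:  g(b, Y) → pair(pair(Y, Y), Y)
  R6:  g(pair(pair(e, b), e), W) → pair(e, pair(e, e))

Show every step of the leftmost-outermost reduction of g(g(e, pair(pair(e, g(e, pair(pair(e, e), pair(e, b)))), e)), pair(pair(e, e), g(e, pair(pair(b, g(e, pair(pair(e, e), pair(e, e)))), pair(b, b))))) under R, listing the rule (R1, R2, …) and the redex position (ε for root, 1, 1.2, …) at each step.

1. g(g(e, pair(pair(e, g(e, pair(pair(e, e), pair(e, b)))), e)), pair(pair(e, e), g(e, pair(pair(b, g(e, pair(pair(e, e), pair(e, e)))), pair(b, b)))))  →  g(g(e, pair(pair(e, e), e)), pair(pair(e, e), g(e, pair(pair(b, g(e, pair(pair(e, e), pair(e, e)))), pair(b, b)))))   [R4 at 1.2.1.2]
2. g(g(e, pair(pair(e, e), e)), pair(pair(e, e), g(e, pair(pair(b, g(e, pair(pair(e, e), pair(e, e)))), pair(b, b)))))  →  g(e, pair(pair(e, e), g(e, pair(pair(b, g(e, pair(pair(e, e), pair(e, e)))), pair(b, b)))))   [R4 at 1]
3. g(e, pair(pair(e, e), g(e, pair(pair(b, g(e, pair(pair(e, e), pair(e, e)))), pair(b, b)))))  →  e   [R4 at ε]

e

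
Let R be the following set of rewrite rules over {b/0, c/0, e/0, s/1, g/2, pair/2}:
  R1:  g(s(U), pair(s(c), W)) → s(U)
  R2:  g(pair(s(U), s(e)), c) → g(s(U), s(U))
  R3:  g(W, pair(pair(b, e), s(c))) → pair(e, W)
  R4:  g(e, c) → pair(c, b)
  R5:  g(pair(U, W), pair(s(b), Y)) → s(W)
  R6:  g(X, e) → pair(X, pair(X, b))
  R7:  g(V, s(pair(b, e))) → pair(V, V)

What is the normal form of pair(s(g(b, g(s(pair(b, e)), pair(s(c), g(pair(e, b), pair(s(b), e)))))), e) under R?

pair(s(pair(b, b)), e)

1. pair(s(g(b, g(s(pair(b, e)), pair(s(c), g(pair(e, b), pair(s(b), e)))))), e)  →  pair(s(g(b, s(pair(b, e)))), e)   [R1 at 1.1.2]
2. pair(s(g(b, s(pair(b, e)))), e)  →  pair(s(pair(b, b)), e)   [R7 at 1.1]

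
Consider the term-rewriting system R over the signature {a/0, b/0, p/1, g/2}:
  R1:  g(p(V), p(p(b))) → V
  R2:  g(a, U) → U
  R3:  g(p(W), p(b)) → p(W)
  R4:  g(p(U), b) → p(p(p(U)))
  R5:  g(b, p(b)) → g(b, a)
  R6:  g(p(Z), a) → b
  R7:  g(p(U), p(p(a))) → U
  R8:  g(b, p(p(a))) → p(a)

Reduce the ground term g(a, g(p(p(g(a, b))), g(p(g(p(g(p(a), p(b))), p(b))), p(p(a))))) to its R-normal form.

1. g(a, g(p(p(g(a, b))), g(p(g(p(g(p(a), p(b))), p(b))), p(p(a)))))  →  g(p(p(g(a, b))), g(p(g(p(g(p(a), p(b))), p(b))), p(p(a))))   [R2 at ε]
2. g(p(p(g(a, b))), g(p(g(p(g(p(a), p(b))), p(b))), p(p(a))))  →  g(p(p(b)), g(p(g(p(g(p(a), p(b))), p(b))), p(p(a))))   [R2 at 1.1.1]
3. g(p(p(b)), g(p(g(p(g(p(a), p(b))), p(b))), p(p(a))))  →  g(p(p(b)), g(p(g(p(a), p(b))), p(b)))   [R7 at 2]
4. g(p(p(b)), g(p(g(p(a), p(b))), p(b)))  →  g(p(p(b)), p(g(p(a), p(b))))   [R3 at 2]
5. g(p(p(b)), p(g(p(a), p(b))))  →  g(p(p(b)), p(p(a)))   [R3 at 2.1]
6. g(p(p(b)), p(p(a)))  →  p(b)   [R7 at ε]

p(b)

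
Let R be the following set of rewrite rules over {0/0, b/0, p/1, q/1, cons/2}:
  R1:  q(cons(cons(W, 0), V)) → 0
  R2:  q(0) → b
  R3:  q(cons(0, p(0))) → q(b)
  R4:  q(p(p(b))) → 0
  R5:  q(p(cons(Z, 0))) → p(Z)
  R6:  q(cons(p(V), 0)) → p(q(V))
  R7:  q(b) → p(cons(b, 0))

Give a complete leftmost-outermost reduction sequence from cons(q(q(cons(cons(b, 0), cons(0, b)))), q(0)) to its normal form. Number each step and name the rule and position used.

cons(b, b)

1. cons(q(q(cons(cons(b, 0), cons(0, b)))), q(0))  →  cons(q(0), q(0))   [R1 at 1.1]
2. cons(q(0), q(0))  →  cons(b, q(0))   [R2 at 1]
3. cons(b, q(0))  →  cons(b, b)   [R2 at 2]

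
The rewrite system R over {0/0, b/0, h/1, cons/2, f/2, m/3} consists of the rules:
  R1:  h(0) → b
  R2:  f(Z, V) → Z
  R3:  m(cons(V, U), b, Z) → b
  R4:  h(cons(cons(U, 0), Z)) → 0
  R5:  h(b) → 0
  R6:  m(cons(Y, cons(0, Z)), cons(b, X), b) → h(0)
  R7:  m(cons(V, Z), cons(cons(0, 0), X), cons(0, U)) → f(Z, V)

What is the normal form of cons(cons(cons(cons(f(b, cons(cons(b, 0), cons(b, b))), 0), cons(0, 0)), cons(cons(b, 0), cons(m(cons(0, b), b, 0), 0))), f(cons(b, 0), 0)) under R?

cons(cons(cons(cons(b, 0), cons(0, 0)), cons(cons(b, 0), cons(b, 0))), cons(b, 0))

1. cons(cons(cons(cons(f(b, cons(cons(b, 0), cons(b, b))), 0), cons(0, 0)), cons(cons(b, 0), cons(m(cons(0, b), b, 0), 0))), f(cons(b, 0), 0))  →  cons(cons(cons(cons(b, 0), cons(0, 0)), cons(cons(b, 0), cons(m(cons(0, b), b, 0), 0))), f(cons(b, 0), 0))   [R2 at 1.1.1.1]
2. cons(cons(cons(cons(b, 0), cons(0, 0)), cons(cons(b, 0), cons(m(cons(0, b), b, 0), 0))), f(cons(b, 0), 0))  →  cons(cons(cons(cons(b, 0), cons(0, 0)), cons(cons(b, 0), cons(b, 0))), f(cons(b, 0), 0))   [R3 at 1.2.2.1]
3. cons(cons(cons(cons(b, 0), cons(0, 0)), cons(cons(b, 0), cons(b, 0))), f(cons(b, 0), 0))  →  cons(cons(cons(cons(b, 0), cons(0, 0)), cons(cons(b, 0), cons(b, 0))), cons(b, 0))   [R2 at 2]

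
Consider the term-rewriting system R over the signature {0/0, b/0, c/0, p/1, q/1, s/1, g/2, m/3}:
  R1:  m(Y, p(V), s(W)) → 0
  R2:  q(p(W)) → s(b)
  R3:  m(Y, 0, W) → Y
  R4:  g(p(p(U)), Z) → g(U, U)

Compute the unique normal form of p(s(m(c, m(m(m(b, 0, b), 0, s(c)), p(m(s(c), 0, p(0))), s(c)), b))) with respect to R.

1. p(s(m(c, m(m(m(b, 0, b), 0, s(c)), p(m(s(c), 0, p(0))), s(c)), b)))  →  p(s(m(c, 0, b)))   [R1 at 1.1.2]
2. p(s(m(c, 0, b)))  →  p(s(c))   [R3 at 1.1]

p(s(c))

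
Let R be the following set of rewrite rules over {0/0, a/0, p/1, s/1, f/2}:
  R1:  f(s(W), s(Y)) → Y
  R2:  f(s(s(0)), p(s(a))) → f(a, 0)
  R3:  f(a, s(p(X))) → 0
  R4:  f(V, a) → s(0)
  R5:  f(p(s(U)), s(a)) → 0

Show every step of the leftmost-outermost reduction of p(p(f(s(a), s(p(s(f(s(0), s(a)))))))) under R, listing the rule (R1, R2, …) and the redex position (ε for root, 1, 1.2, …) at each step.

1. p(p(f(s(a), s(p(s(f(s(0), s(a))))))))  →  p(p(p(s(f(s(0), s(a))))))   [R1 at 1.1]
2. p(p(p(s(f(s(0), s(a))))))  →  p(p(p(s(a))))   [R1 at 1.1.1.1]

p(p(p(s(a))))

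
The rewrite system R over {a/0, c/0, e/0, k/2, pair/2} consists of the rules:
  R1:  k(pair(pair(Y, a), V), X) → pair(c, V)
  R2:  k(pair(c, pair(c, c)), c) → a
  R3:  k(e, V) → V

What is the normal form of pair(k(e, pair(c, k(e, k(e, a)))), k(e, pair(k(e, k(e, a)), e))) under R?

pair(pair(c, a), pair(a, e))

1. pair(k(e, pair(c, k(e, k(e, a)))), k(e, pair(k(e, k(e, a)), e)))  →  pair(pair(c, k(e, k(e, a))), k(e, pair(k(e, k(e, a)), e)))   [R3 at 1]
2. pair(pair(c, k(e, k(e, a))), k(e, pair(k(e, k(e, a)), e)))  →  pair(pair(c, k(e, a)), k(e, pair(k(e, k(e, a)), e)))   [R3 at 1.2]
3. pair(pair(c, k(e, a)), k(e, pair(k(e, k(e, a)), e)))  →  pair(pair(c, a), k(e, pair(k(e, k(e, a)), e)))   [R3 at 1.2]
4. pair(pair(c, a), k(e, pair(k(e, k(e, a)), e)))  →  pair(pair(c, a), pair(k(e, k(e, a)), e))   [R3 at 2]
5. pair(pair(c, a), pair(k(e, k(e, a)), e))  →  pair(pair(c, a), pair(k(e, a), e))   [R3 at 2.1]
6. pair(pair(c, a), pair(k(e, a), e))  →  pair(pair(c, a), pair(a, e))   [R3 at 2.1]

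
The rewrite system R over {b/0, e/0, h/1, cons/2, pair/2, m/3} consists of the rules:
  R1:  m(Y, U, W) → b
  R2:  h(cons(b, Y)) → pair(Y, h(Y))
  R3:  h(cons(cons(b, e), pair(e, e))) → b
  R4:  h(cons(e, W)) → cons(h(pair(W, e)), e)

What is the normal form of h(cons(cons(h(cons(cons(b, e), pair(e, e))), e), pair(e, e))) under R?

1. h(cons(cons(h(cons(cons(b, e), pair(e, e))), e), pair(e, e)))  →  h(cons(cons(b, e), pair(e, e)))   [R3 at 1.1.1]
2. h(cons(cons(b, e), pair(e, e)))  →  b   [R3 at ε]

b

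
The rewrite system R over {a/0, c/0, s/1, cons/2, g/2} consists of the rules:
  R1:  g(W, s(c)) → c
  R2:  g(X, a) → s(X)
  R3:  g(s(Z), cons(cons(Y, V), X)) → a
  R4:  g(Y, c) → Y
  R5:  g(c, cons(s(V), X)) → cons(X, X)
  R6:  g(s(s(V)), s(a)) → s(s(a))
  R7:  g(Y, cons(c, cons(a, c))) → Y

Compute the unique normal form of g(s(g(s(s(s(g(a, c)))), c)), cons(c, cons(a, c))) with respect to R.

s(s(s(s(a))))

1. g(s(g(s(s(s(g(a, c)))), c)), cons(c, cons(a, c)))  →  s(g(s(s(s(g(a, c)))), c))   [R7 at ε]
2. s(g(s(s(s(g(a, c)))), c))  →  s(s(s(s(g(a, c)))))   [R4 at 1]
3. s(s(s(s(g(a, c)))))  →  s(s(s(s(a))))   [R4 at 1.1.1.1]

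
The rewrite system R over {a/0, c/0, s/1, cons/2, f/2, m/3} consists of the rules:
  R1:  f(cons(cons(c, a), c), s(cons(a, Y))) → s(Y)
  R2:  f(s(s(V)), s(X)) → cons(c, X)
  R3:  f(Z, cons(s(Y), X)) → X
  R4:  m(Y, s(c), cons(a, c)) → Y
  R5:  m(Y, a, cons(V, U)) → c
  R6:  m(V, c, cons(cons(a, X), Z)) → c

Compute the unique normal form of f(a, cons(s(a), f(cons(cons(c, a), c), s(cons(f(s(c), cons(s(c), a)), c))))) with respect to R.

s(c)

1. f(a, cons(s(a), f(cons(cons(c, a), c), s(cons(f(s(c), cons(s(c), a)), c)))))  →  f(cons(cons(c, a), c), s(cons(f(s(c), cons(s(c), a)), c)))   [R3 at ε]
2. f(cons(cons(c, a), c), s(cons(f(s(c), cons(s(c), a)), c)))  →  f(cons(cons(c, a), c), s(cons(a, c)))   [R3 at 2.1.1]
3. f(cons(cons(c, a), c), s(cons(a, c)))  →  s(c)   [R1 at ε]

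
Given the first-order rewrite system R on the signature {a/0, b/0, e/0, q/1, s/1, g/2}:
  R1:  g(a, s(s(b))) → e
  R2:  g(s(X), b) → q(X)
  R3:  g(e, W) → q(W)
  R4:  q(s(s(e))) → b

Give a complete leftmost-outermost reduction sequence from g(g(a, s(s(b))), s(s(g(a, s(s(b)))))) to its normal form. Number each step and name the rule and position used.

1. g(g(a, s(s(b))), s(s(g(a, s(s(b))))))  →  g(e, s(s(g(a, s(s(b))))))   [R1 at 1]
2. g(e, s(s(g(a, s(s(b))))))  →  q(s(s(g(a, s(s(b))))))   [R3 at ε]
3. q(s(s(g(a, s(s(b))))))  →  q(s(s(e)))   [R1 at 1.1.1]
4. q(s(s(e)))  →  b   [R4 at ε]

b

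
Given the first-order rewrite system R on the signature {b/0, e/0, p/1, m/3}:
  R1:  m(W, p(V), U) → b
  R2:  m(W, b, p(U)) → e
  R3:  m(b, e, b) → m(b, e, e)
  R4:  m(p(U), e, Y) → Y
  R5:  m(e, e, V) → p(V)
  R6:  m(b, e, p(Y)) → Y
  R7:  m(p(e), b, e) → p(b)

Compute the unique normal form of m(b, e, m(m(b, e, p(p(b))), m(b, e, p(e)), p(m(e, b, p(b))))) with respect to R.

e

1. m(b, e, m(m(b, e, p(p(b))), m(b, e, p(e)), p(m(e, b, p(b)))))  →  m(b, e, m(p(b), m(b, e, p(e)), p(m(e, b, p(b)))))   [R6 at 3.1]
2. m(b, e, m(p(b), m(b, e, p(e)), p(m(e, b, p(b)))))  →  m(b, e, m(p(b), e, p(m(e, b, p(b)))))   [R6 at 3.2]
3. m(b, e, m(p(b), e, p(m(e, b, p(b)))))  →  m(b, e, p(m(e, b, p(b))))   [R4 at 3]
4. m(b, e, p(m(e, b, p(b))))  →  m(e, b, p(b))   [R6 at ε]
5. m(e, b, p(b))  →  e   [R2 at ε]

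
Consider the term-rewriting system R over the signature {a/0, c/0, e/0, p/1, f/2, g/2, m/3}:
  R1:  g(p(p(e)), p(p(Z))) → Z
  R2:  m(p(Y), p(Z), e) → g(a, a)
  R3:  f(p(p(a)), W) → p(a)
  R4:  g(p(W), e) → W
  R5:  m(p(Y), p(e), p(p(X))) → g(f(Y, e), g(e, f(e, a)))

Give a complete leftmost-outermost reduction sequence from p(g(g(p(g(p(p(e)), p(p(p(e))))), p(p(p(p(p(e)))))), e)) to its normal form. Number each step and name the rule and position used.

1. p(g(g(p(g(p(p(e)), p(p(p(e))))), p(p(p(p(p(e)))))), e))  →  p(g(g(p(p(e)), p(p(p(p(p(e)))))), e))   [R1 at 1.1.1.1]
2. p(g(g(p(p(e)), p(p(p(p(p(e)))))), e))  →  p(g(p(p(p(e))), e))   [R1 at 1.1]
3. p(g(p(p(p(e))), e))  →  p(p(p(e)))   [R4 at 1]

p(p(p(e)))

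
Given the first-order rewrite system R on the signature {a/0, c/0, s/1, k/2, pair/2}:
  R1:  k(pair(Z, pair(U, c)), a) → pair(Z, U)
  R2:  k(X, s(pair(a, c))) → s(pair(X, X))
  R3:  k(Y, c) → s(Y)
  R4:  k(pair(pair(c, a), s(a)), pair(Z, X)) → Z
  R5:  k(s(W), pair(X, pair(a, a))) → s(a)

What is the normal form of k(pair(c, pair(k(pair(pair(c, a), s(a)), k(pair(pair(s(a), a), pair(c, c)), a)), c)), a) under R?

1. k(pair(c, pair(k(pair(pair(c, a), s(a)), k(pair(pair(s(a), a), pair(c, c)), a)), c)), a)  →  pair(c, k(pair(pair(c, a), s(a)), k(pair(pair(s(a), a), pair(c, c)), a)))   [R1 at ε]
2. pair(c, k(pair(pair(c, a), s(a)), k(pair(pair(s(a), a), pair(c, c)), a)))  →  pair(c, k(pair(pair(c, a), s(a)), pair(pair(s(a), a), c)))   [R1 at 2.2]
3. pair(c, k(pair(pair(c, a), s(a)), pair(pair(s(a), a), c)))  →  pair(c, pair(s(a), a))   [R4 at 2]

pair(c, pair(s(a), a))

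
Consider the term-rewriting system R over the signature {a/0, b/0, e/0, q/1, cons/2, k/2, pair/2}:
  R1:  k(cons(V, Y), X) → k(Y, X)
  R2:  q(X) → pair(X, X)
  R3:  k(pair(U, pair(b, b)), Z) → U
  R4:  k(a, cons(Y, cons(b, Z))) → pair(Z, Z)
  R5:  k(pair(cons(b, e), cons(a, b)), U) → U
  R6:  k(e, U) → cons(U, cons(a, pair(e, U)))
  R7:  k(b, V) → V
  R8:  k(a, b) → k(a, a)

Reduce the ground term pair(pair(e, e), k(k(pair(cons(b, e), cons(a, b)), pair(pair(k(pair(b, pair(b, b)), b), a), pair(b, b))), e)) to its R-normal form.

1. pair(pair(e, e), k(k(pair(cons(b, e), cons(a, b)), pair(pair(k(pair(b, pair(b, b)), b), a), pair(b, b))), e))  →  pair(pair(e, e), k(pair(pair(k(pair(b, pair(b, b)), b), a), pair(b, b)), e))   [R5 at 2.1]
2. pair(pair(e, e), k(pair(pair(k(pair(b, pair(b, b)), b), a), pair(b, b)), e))  →  pair(pair(e, e), pair(k(pair(b, pair(b, b)), b), a))   [R3 at 2]
3. pair(pair(e, e), pair(k(pair(b, pair(b, b)), b), a))  →  pair(pair(e, e), pair(b, a))   [R3 at 2.1]

pair(pair(e, e), pair(b, a))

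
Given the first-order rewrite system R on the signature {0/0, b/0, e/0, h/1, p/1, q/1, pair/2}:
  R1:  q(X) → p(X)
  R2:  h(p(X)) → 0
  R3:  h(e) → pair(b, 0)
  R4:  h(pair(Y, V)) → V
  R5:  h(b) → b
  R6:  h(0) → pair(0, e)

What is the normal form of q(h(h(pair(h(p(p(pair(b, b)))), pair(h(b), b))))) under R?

p(b)

1. q(h(h(pair(h(p(p(pair(b, b)))), pair(h(b), b)))))  →  p(h(h(pair(h(p(p(pair(b, b)))), pair(h(b), b)))))   [R1 at ε]
2. p(h(h(pair(h(p(p(pair(b, b)))), pair(h(b), b)))))  →  p(h(pair(h(b), b)))   [R4 at 1.1]
3. p(h(pair(h(b), b)))  →  p(b)   [R4 at 1]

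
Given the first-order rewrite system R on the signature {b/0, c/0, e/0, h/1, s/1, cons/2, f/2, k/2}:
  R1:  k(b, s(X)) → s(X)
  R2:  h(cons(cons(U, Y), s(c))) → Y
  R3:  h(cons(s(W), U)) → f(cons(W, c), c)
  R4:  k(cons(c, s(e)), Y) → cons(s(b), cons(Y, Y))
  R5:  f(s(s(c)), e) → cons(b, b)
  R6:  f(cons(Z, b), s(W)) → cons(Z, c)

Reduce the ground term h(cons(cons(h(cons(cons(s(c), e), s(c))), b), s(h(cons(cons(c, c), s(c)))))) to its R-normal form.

b

1. h(cons(cons(h(cons(cons(s(c), e), s(c))), b), s(h(cons(cons(c, c), s(c))))))  →  h(cons(cons(e, b), s(h(cons(cons(c, c), s(c))))))   [R2 at 1.1.1]
2. h(cons(cons(e, b), s(h(cons(cons(c, c), s(c))))))  →  h(cons(cons(e, b), s(c)))   [R2 at 1.2.1]
3. h(cons(cons(e, b), s(c)))  →  b   [R2 at ε]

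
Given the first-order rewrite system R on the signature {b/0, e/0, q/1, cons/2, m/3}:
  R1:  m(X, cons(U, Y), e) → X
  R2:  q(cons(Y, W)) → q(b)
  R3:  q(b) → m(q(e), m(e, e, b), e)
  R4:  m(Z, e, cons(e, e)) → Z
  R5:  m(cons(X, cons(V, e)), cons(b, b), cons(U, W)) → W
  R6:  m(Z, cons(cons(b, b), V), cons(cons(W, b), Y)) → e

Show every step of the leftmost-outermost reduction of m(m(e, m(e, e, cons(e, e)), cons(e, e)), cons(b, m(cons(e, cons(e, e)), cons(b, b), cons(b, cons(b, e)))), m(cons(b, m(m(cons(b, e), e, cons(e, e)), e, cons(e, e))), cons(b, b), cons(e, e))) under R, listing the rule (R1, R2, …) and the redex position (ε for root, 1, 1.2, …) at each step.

e

1. m(m(e, m(e, e, cons(e, e)), cons(e, e)), cons(b, m(cons(e, cons(e, e)), cons(b, b), cons(b, cons(b, e)))), m(cons(b, m(m(cons(b, e), e, cons(e, e)), e, cons(e, e))), cons(b, b), cons(e, e)))  →  m(m(e, e, cons(e, e)), cons(b, m(cons(e, cons(e, e)), cons(b, b), cons(b, cons(b, e)))), m(cons(b, m(m(cons(b, e), e, cons(e, e)), e, cons(e, e))), cons(b, b), cons(e, e)))   [R4 at 1.2]
2. m(m(e, e, cons(e, e)), cons(b, m(cons(e, cons(e, e)), cons(b, b), cons(b, cons(b, e)))), m(cons(b, m(m(cons(b, e), e, cons(e, e)), e, cons(e, e))), cons(b, b), cons(e, e)))  →  m(e, cons(b, m(cons(e, cons(e, e)), cons(b, b), cons(b, cons(b, e)))), m(cons(b, m(m(cons(b, e), e, cons(e, e)), e, cons(e, e))), cons(b, b), cons(e, e)))   [R4 at 1]
3. m(e, cons(b, m(cons(e, cons(e, e)), cons(b, b), cons(b, cons(b, e)))), m(cons(b, m(m(cons(b, e), e, cons(e, e)), e, cons(e, e))), cons(b, b), cons(e, e)))  →  m(e, cons(b, cons(b, e)), m(cons(b, m(m(cons(b, e), e, cons(e, e)), e, cons(e, e))), cons(b, b), cons(e, e)))   [R5 at 2.2]
4. m(e, cons(b, cons(b, e)), m(cons(b, m(m(cons(b, e), e, cons(e, e)), e, cons(e, e))), cons(b, b), cons(e, e)))  →  m(e, cons(b, cons(b, e)), m(cons(b, m(cons(b, e), e, cons(e, e))), cons(b, b), cons(e, e)))   [R4 at 3.1.2]
5. m(e, cons(b, cons(b, e)), m(cons(b, m(cons(b, e), e, cons(e, e))), cons(b, b), cons(e, e)))  →  m(e, cons(b, cons(b, e)), m(cons(b, cons(b, e)), cons(b, b), cons(e, e)))   [R4 at 3.1.2]
6. m(e, cons(b, cons(b, e)), m(cons(b, cons(b, e)), cons(b, b), cons(e, e)))  →  m(e, cons(b, cons(b, e)), e)   [R5 at 3]
7. m(e, cons(b, cons(b, e)), e)  →  e   [R1 at ε]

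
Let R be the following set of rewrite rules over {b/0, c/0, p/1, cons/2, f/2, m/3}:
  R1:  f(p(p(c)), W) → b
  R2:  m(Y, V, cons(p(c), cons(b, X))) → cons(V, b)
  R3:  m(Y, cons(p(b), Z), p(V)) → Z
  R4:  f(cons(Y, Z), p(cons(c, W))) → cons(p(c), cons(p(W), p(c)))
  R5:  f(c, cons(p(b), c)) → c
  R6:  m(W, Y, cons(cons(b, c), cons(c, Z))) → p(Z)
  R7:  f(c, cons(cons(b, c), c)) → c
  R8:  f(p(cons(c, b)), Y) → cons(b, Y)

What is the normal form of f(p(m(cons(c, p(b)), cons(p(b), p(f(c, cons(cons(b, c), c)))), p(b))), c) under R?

b

1. f(p(m(cons(c, p(b)), cons(p(b), p(f(c, cons(cons(b, c), c)))), p(b))), c)  →  f(p(p(f(c, cons(cons(b, c), c)))), c)   [R3 at 1.1]
2. f(p(p(f(c, cons(cons(b, c), c)))), c)  →  f(p(p(c)), c)   [R7 at 1.1.1]
3. f(p(p(c)), c)  →  b   [R1 at ε]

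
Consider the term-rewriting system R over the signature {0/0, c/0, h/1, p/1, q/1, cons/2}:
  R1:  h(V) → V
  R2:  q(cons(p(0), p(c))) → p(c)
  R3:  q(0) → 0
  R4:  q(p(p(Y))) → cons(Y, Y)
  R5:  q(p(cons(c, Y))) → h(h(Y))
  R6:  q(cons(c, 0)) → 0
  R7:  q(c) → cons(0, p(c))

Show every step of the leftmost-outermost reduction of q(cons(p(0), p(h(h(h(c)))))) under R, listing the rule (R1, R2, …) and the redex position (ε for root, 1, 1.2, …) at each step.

p(c)

1. q(cons(p(0), p(h(h(h(c))))))  →  q(cons(p(0), p(h(h(c)))))   [R1 at 1.2.1]
2. q(cons(p(0), p(h(h(c)))))  →  q(cons(p(0), p(h(c))))   [R1 at 1.2.1]
3. q(cons(p(0), p(h(c))))  →  q(cons(p(0), p(c)))   [R1 at 1.2.1]
4. q(cons(p(0), p(c)))  →  p(c)   [R2 at ε]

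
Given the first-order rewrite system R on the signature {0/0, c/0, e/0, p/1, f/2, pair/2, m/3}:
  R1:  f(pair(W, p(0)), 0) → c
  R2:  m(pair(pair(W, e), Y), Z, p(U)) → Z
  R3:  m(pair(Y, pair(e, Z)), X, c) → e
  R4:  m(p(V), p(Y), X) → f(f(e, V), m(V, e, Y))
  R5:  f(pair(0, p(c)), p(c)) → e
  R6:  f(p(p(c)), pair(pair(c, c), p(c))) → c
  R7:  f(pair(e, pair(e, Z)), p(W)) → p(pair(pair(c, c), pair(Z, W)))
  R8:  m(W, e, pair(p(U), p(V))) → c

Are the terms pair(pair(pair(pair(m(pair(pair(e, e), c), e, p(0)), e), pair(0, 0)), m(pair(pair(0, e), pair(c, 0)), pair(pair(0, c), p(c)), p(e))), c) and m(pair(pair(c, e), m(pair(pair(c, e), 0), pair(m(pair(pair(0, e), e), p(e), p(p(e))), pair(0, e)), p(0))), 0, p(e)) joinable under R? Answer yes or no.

Reduce t₁ = pair(pair(pair(pair(m(pair(pair(e, e), c), e, p(0)), e), pair(0, 0)), m(pair(pair(0, e), pair(c, 0)), pair(pair(0, c), p(c)), p(e))), c):
1. pair(pair(pair(pair(m(pair(pair(e, e), c), e, p(0)), e), pair(0, 0)), m(pair(pair(0, e), pair(c, 0)), pair(pair(0, c), p(c)), p(e))), c)  →  pair(pair(pair(pair(e, e), pair(0, 0)), m(pair(pair(0, e), pair(c, 0)), pair(pair(0, c), p(c)), p(e))), c)   [R2 at 1.1.1.1]
2. pair(pair(pair(pair(e, e), pair(0, 0)), m(pair(pair(0, e), pair(c, 0)), pair(pair(0, c), p(c)), p(e))), c)  →  pair(pair(pair(pair(e, e), pair(0, 0)), pair(pair(0, c), p(c))), c)   [R2 at 1.2]

Reduce t₂ = m(pair(pair(c, e), m(pair(pair(c, e), 0), pair(m(pair(pair(0, e), e), p(e), p(p(e))), pair(0, e)), p(0))), 0, p(e)):
1. m(pair(pair(c, e), m(pair(pair(c, e), 0), pair(m(pair(pair(0, e), e), p(e), p(p(e))), pair(0, e)), p(0))), 0, p(e))  →  0   [R2 at ε]

no — NF(t₁) = pair(pair(pair(pair(e, e), pair(0, 0)), pair(pair(0, c), p(c))), c), NF(t₂) = 0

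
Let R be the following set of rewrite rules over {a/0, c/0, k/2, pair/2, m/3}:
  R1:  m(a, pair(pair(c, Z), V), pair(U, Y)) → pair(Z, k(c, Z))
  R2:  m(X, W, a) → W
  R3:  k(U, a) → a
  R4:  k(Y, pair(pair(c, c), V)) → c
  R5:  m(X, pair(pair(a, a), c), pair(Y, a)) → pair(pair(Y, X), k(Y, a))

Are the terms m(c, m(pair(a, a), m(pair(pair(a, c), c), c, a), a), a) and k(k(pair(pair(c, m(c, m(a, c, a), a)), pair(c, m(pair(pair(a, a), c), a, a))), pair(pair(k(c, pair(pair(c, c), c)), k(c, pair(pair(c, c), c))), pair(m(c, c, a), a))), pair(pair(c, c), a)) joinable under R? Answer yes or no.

Reduce t₁ = m(c, m(pair(a, a), m(pair(pair(a, c), c), c, a), a), a):
1. m(c, m(pair(a, a), m(pair(pair(a, c), c), c, a), a), a)  →  m(pair(a, a), m(pair(pair(a, c), c), c, a), a)   [R2 at ε]
2. m(pair(a, a), m(pair(pair(a, c), c), c, a), a)  →  m(pair(pair(a, c), c), c, a)   [R2 at ε]
3. m(pair(pair(a, c), c), c, a)  →  c   [R2 at ε]

Reduce t₂ = k(k(pair(pair(c, m(c, m(a, c, a), a)), pair(c, m(pair(pair(a, a), c), a, a))), pair(pair(k(c, pair(pair(c, c), c)), k(c, pair(pair(c, c), c))), pair(m(c, c, a), a))), pair(pair(c, c), a)):
1. k(k(pair(pair(c, m(c, m(a, c, a), a)), pair(c, m(pair(pair(a, a), c), a, a))), pair(pair(k(c, pair(pair(c, c), c)), k(c, pair(pair(c, c), c))), pair(m(c, c, a), a))), pair(pair(c, c), a))  →  c   [R4 at ε]

yes — NF(t₁) = c, NF(t₂) = c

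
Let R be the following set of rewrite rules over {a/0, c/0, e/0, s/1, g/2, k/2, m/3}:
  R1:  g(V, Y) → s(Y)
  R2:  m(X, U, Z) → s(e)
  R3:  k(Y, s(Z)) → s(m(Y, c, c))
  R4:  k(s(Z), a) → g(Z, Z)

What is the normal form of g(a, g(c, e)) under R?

s(s(e))

1. g(a, g(c, e))  →  s(g(c, e))   [R1 at ε]
2. s(g(c, e))  →  s(s(e))   [R1 at 1]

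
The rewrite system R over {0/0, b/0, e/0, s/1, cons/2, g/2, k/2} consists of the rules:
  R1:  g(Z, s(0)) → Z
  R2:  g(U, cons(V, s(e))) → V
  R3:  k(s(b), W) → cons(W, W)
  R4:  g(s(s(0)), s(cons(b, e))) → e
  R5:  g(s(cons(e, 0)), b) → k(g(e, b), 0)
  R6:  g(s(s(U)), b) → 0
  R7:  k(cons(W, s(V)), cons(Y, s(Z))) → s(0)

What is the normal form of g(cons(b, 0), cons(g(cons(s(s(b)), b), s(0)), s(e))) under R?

cons(s(s(b)), b)

1. g(cons(b, 0), cons(g(cons(s(s(b)), b), s(0)), s(e)))  →  g(cons(s(s(b)), b), s(0))   [R2 at ε]
2. g(cons(s(s(b)), b), s(0))  →  cons(s(s(b)), b)   [R1 at ε]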